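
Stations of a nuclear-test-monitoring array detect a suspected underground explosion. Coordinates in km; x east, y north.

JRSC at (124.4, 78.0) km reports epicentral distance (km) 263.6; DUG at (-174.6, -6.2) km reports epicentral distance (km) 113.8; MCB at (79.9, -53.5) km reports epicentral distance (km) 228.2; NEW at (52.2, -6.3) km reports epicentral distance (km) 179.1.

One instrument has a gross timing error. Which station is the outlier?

Solve using three stations at a time. Using DUG, MCB, NEW (subtract circle equations pairwise → linear system) gives (x, y) ≈ (-103.3, 82.5).
Distances from that point to each station vs reported:
  JRSC: calculated 227.8 vs reported 263.6 → residual 35.8 km
  DUG: calculated 113.8 vs reported 113.8 → residual 0.0 km
  MCB: calculated 228.2 vs reported 228.2 → residual 0.0 km
  NEW: calculated 179.1 vs reported 179.1 → residual 0.0 km
DUG, MCB, NEW are mutually consistent (residuals ≈ 0); JRSC is off by 35.8 km.

JRSC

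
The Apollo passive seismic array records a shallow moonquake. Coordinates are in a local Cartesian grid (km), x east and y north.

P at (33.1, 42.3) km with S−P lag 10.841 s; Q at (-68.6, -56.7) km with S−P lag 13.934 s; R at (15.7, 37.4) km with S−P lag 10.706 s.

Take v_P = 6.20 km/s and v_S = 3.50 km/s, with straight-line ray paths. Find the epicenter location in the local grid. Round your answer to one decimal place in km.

x ≈ 42.7 km, y ≈ -44.3 km

Distance from S−P lag: d = Δt · v_P v_S / (v_P − v_S) = Δt · (6.20·3.50)/(6.20−3.50) ≈ 8.0370·Δt.
So d_P = 87.13, d_Q = 111.99, d_R = 86.04 km.
Circle about each station: (x − 33.1)² + (y − 42.3)² = 87.13²; (x + 68.6)² + (y + 56.7)² = 111.99²; (x − 15.7)² + (y − 37.4)² = 86.04².
Subtracting pairs of circle equations eliminates x²+y² and gives linear equations (the radical axes):
-203.4 x − 198.0 y = 85.83
-34.8 x − 9.8 y = -1050.89
Solving the 2×2 system: x ≈ 42.7, y ≈ -44.3 km.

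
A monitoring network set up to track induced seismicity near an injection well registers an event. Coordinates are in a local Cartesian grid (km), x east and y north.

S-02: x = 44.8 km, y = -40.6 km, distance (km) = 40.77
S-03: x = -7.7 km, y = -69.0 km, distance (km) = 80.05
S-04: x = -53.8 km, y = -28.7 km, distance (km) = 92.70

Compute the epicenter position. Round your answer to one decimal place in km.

(34.7, -1.1)

Circle about each station: (x − 44.8)² + (y + 40.6)² = 40.77²; (x + 7.7)² + (y + 69.0)² = 80.05²; (x + 53.8)² + (y + 28.7)² = 92.70².
Subtracting pairs of circle equations eliminates x²+y² and gives linear equations (the radical axes):
-105.0 x − 56.8 y = -3580.92
-197.2 x + 23.8 y = -6868.37
Solving the 2×2 system: x ≈ 34.7, y ≈ -1.1 km.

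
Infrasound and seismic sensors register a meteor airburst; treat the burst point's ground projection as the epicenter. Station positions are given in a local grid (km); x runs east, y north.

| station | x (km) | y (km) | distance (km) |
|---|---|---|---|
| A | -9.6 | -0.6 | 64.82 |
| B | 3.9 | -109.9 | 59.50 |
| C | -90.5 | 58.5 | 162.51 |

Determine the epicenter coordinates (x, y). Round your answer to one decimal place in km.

x ≈ 26.1 km, y ≈ -54.7 km

Circle about each station: (x + 9.6)² + (y + 0.6)² = 64.82²; (x − 3.9)² + (y + 109.9)² = 59.50²; (x + 90.5)² + (y − 58.5)² = 162.51².
Subtracting pairs of circle equations eliminates x²+y² and gives linear equations (the radical axes):
27.0 x − 218.6 y = 12662.08
-161.8 x + 118.2 y = -10687.89
Solving the 2×2 system: x ≈ 26.1, y ≈ -54.7 km.
Check against A (with the unrounded x, y): √((x + 9.6)²+(y + 0.6)²) = 64.82 ≈ 64.82 km. ✓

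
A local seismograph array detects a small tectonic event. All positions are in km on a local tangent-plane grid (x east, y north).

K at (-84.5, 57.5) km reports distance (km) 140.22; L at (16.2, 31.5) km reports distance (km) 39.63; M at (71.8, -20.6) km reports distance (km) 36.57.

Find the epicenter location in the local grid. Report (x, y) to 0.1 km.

Circle about each station: (x + 84.5)² + (y − 57.5)² = 140.22²; (x − 16.2)² + (y − 31.5)² = 39.63²; (x − 71.8)² + (y + 20.6)² = 36.57².
Subtracting the K equation from the L and M equations removes the quadratic terms:
201.4 x − 52.0 y = 8899.30
312.6 x − 156.2 y = 13457.38
Solving the 2×2 system: x ≈ 45.4, y ≈ 4.7 km.
Check against K (with the unrounded x, y): √((x + 84.5)²+(y − 57.5)²) = 140.22 ≈ 140.22 km. ✓

(45.4, 4.7)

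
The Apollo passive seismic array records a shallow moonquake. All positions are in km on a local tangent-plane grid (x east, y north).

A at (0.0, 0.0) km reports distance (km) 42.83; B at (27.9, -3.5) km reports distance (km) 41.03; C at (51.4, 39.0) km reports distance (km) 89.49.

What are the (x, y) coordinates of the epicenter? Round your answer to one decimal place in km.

(11.7, -41.2)

Circle about each station: x² + y² = 42.83²; (x − 27.9)² + (y + 3.5)² = 41.03²; (x − 51.4)² + (y − 39.0)² = 89.49².
Subtracting the A equation from the B and C equations removes the quadratic terms:
55.8 x − 7.0 y = 941.61
102.8 x + 78.0 y = -2011.09
Solving the 2×2 system: x ≈ 11.7, y ≈ -41.2 km.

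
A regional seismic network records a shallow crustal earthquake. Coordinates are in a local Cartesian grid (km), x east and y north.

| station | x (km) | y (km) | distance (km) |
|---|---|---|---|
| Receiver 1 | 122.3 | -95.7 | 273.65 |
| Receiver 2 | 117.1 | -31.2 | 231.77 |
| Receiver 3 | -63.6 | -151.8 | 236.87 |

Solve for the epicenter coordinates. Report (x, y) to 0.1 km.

(-83.9, 84.2)

Circle about each station: (x − 122.3)² + (y + 95.7)² = 273.65²; (x − 117.1)² + (y + 31.2)² = 231.77²; (x + 63.6)² + (y + 151.8)² = 236.87².
Subtracting the Receiver 1 equation from the Receiver 2 and Receiver 3 equations removes the quadratic terms:
-10.4 x + 129.0 y = 11737.06
-371.8 x − 112.2 y = 21749.35
Solving the 2×2 system: x ≈ -83.9, y ≈ 84.2 km.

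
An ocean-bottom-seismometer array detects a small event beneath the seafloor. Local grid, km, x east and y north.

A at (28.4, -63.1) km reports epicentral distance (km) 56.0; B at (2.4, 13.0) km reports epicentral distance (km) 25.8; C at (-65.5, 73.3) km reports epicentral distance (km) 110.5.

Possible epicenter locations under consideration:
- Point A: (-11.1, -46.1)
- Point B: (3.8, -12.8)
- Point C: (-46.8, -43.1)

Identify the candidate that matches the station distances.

Point B

For each candidate, compare |candidate − station| to the reported distance:
Point A: residuals A 13.0, B 34.8, C 20.7 → max 34.8 km
Point B: residuals A 0.0, B 0.0, C 0.0 → max 0.0 km
Point C: residuals A 21.8, B 48.8, C 7.4 → max 48.8 km
Only Point B has all residuals ≈ 0.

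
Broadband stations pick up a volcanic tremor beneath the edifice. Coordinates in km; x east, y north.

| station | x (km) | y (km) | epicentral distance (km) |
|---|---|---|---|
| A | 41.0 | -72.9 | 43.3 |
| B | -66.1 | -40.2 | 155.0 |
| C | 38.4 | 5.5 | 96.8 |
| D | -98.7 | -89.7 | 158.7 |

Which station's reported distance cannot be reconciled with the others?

Solve using three stations at a time. Using A, B, C (subtract circle equations pairwise → linear system) gives (x, y) ≈ (83.7, -80.0).
Distances from that point to each station vs reported:
  A: calculated 43.3 vs reported 43.3 → residual 0.0 km
  B: calculated 155.0 vs reported 155.0 → residual 0.0 km
  C: calculated 96.8 vs reported 96.8 → residual 0.0 km
  D: calculated 182.6 vs reported 158.7 → residual 23.9 km
A, B, C are mutually consistent (residuals ≈ 0); D is off by 23.9 km.

D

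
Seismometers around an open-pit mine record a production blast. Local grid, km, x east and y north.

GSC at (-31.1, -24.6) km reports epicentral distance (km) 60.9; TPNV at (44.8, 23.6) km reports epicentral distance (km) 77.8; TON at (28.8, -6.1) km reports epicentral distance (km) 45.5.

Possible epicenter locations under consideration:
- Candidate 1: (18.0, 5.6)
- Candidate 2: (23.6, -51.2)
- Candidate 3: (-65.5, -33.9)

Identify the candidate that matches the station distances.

Candidate 2

For each candidate, compare |candidate − station| to the reported distance:
Candidate 1: residuals GSC 3.3, TPNV 45.5, TON 29.6 → max 45.5 km
Candidate 2: residuals GSC 0.1, TPNV 0.1, TON 0.1 → max 0.1 km
Candidate 3: residuals GSC 25.3, TPNV 46.6, TON 52.8 → max 52.8 km
Only Candidate 2 has all residuals ≈ 0.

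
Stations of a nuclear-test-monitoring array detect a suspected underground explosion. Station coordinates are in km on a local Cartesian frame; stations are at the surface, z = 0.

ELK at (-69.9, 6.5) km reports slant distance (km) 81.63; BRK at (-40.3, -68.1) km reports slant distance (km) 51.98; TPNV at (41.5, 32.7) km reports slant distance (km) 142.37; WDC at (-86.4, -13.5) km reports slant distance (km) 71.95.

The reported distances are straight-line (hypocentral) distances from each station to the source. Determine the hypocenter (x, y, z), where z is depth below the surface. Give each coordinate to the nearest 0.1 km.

Each station gives a sphere (x−x_i)² + (y−y_i)² + z² = d_i² (stations at z=0).
Subtracting the ELK sphere from BRK and TPNV: z² cancels, leaving linear equations in x and y:
59.2 x − 149.2 y = 5294.98
222.8 x + 52.4 y = -15742.48
Solving: x ≈ -56.992, y ≈ -58.103 km (keep extra digits for the depth step; rounded: -57.0, -58.1).
Then from the ELK sphere: z² = 81.63² − (x + 69.9)² − (y − 6.5)² with x = -56.992, y = -58.103, so z ≈ 48.201 ≈ 48.2 km.

(-57.0, -58.1, 48.2)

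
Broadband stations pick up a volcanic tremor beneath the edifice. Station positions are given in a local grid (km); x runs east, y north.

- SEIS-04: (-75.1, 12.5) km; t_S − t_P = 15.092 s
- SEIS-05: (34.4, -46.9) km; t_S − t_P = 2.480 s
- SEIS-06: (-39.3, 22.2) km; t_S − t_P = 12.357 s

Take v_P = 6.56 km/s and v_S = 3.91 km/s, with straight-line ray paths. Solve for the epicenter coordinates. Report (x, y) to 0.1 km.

58.4 km east, -46.8 km north

Distance from S−P lag: d = Δt · v_P v_S / (v_P − v_S) = Δt · (6.56·3.91)/(6.56−3.91) ≈ 9.6791·Δt.
So d_SEIS-04 = 146.08, d_SEIS-05 = 24.00, d_SEIS-06 = 119.60 km.
Circle about each station: (x + 75.1)² + (y − 12.5)² = 146.08²; (x − 34.4)² + (y + 46.9)² = 24.00²; (x + 39.3)² + (y − 22.2)² = 119.60².
Subtracting the SEIS-04 equation from the SEIS-05 and SEIS-06 equations removes the quadratic terms:
219.0 x − 118.8 y = 18350.08
71.6 x + 19.4 y = 3276.28
Solving the 2×2 system: x ≈ 58.4, y ≈ -46.8 km.
Check against SEIS-04 (with the unrounded x, y): √((x + 75.1)²+(y − 12.5)²) = 146.08 ≈ 146.08 km. ✓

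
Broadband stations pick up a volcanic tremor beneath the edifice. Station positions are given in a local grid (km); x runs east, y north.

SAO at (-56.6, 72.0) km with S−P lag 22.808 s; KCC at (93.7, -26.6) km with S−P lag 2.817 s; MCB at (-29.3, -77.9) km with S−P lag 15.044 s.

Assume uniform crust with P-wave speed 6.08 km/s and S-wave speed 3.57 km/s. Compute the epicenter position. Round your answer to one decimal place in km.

Distance from S−P lag: d = Δt · v_P v_S / (v_P − v_S) = Δt · (6.08·3.57)/(6.08−3.57) ≈ 8.6476·Δt.
So d_SAO = 197.24, d_KCC = 24.36, d_MCB = 130.10 km.
Circle about each station: (x + 56.6)² + (y − 72.0)² = 197.24²; (x − 93.7)² + (y + 26.6)² = 24.36²; (x + 29.3)² + (y + 77.9)² = 130.10².
Subtracting the SAO equation from the KCC and MCB equations removes the quadratic terms:
300.6 x − 197.2 y = 39409.90
54.6 x − 299.8 y = 20516.95
Solving the 2×2 system: x ≈ 97.9, y ≈ -50.6 km.
Check against SAO (with the unrounded x, y): √((x + 56.6)²+(y − 72.0)²) = 197.24 ≈ 197.24 km. ✓

x ≈ 97.9 km, y ≈ -50.6 km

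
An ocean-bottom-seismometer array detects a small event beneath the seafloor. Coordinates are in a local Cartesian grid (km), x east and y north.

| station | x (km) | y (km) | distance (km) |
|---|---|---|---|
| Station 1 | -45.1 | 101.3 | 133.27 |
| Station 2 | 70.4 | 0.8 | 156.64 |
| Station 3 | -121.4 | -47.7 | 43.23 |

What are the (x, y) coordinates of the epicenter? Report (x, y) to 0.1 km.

Circle about each station: (x + 45.1)² + (y − 101.3)² = 133.27²; (x − 70.4)² + (y − 0.8)² = 156.64²; (x + 121.4)² + (y + 47.7)² = 43.23².
Subtracting the Station 1 equation from the Station 2 and Station 3 equations removes the quadratic terms:
231.0 x − 201.0 y = -14114.10
-152.6 x − 298.0 y = 20609.61
Solving the 2×2 system: x ≈ -83.9, y ≈ -26.2 km.
Check against Station 1 (with the unrounded x, y): √((x + 45.1)²+(y − 101.3)²) = 133.27 ≈ 133.27 km. ✓

(-83.9, -26.2)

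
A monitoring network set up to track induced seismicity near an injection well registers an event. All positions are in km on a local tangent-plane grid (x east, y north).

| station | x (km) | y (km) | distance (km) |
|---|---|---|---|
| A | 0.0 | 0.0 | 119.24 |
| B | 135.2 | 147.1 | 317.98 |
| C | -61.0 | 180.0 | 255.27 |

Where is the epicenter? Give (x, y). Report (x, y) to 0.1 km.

x ≈ -94.2 km, y ≈ -73.1 km

Circle about each station: x² + y² = 119.24²; (x − 135.2)² + (y − 147.1)² = 317.98²; (x + 61.0)² + (y − 180.0)² = 255.27².
Subtracting the A equation from the B and C equations removes the quadratic terms:
270.4 x + 294.2 y = -46975.65
-122.0 x + 360.0 y = -14823.60
Solving the 2×2 system: x ≈ -94.2, y ≈ -73.1 km.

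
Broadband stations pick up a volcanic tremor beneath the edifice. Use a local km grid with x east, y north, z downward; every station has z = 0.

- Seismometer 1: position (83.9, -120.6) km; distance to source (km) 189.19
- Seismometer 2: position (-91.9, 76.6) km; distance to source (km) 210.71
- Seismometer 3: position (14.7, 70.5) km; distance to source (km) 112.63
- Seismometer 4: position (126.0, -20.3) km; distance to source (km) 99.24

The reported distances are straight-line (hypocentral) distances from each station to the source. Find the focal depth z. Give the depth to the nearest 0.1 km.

z ≈ 59.8 km

Each station gives a sphere (x−x_i)² + (y−y_i)² + z² = d_i² (stations at z=0).
Subtracting the Seismometer 1 sphere from Seismometer 2 and Seismometer 3: z² cancels, leaving linear equations in x and y:
-351.6 x + 394.4 y = -15876.25
-138.4 x + 382.2 y = 6710.11
Solving: x ≈ 109.207, y ≈ 57.102 km (keep extra digits for the depth step; rounded: 109.2, 57.1).
Then from the Seismometer 1 sphere: z² = 189.19² − (x − 83.9)² − (y + 120.6)² with x = 109.207, y = 57.102, so z ≈ 59.786 ≈ 59.8 km.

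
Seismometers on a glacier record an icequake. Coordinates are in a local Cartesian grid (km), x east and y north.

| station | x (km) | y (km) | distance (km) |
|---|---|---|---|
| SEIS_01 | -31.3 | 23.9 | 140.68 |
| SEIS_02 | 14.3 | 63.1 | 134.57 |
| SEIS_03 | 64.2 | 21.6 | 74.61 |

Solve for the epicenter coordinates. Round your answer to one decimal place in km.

Circle about each station: (x + 31.3)² + (y − 23.9)² = 140.68²; (x − 14.3)² + (y − 63.1)² = 134.57²; (x − 64.2)² + (y − 21.6)² = 74.61².
Subtracting pairs of circle equations eliminates x²+y² and gives linear equations (the radical axes):
91.2 x + 78.4 y = 4316.98
191.0 x − 4.6 y = 17261.51
Solving the 2×2 system: x ≈ 89.2, y ≈ -48.7 km.

89.2 km east, -48.7 km north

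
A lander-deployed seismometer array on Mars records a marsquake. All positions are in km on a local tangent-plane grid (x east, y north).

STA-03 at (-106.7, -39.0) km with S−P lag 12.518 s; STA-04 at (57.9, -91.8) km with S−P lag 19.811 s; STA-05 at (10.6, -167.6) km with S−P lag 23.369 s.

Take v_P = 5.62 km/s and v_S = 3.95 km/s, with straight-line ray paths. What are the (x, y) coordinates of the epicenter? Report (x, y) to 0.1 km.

Distance from S−P lag: d = Δt · v_P v_S / (v_P − v_S) = Δt · (5.62·3.95)/(5.62−3.95) ≈ 13.2928·Δt.
So d_STA-03 = 166.40, d_STA-04 = 263.34, d_STA-05 = 310.64 km.
Circle about each station: (x + 106.7)² + (y + 39.0)² = 166.40²; (x − 57.9)² + (y + 91.8)² = 263.34²; (x − 10.6)² + (y + 167.6)² = 310.64².
Subtracting pairs of circle equations eliminates x²+y² and gives linear equations (the radical axes):
329.2 x − 105.6 y = -42785.24
234.6 x − 257.2 y = -53512.02
Solving the 2×2 system: x ≈ -89.4, y ≈ 126.5 km.

(-89.4, 126.5)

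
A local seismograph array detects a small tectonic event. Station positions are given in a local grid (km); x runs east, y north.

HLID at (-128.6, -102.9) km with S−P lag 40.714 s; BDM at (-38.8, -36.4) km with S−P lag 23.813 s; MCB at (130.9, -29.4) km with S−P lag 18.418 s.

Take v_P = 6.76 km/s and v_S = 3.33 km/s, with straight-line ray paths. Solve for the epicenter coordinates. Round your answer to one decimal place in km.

Distance from S−P lag: d = Δt · v_P v_S / (v_P − v_S) = Δt · (6.76·3.33)/(6.76−3.33) ≈ 6.5629·Δt.
So d_HLID = 267.20, d_BDM = 156.28, d_MCB = 120.88 km.
Circle about each station: (x + 128.6)² + (y + 102.9)² = 267.20²; (x + 38.8)² + (y + 36.4)² = 156.28²; (x − 130.9)² + (y + 29.4)² = 120.88².
Subtracting the HLID equation from the BDM and MCB equations removes the quadratic terms:
179.6 x + 133.0 y = 22676.43
519.0 x + 147.0 y = 47656.67
Solving the 2×2 system: x ≈ 70.5, y ≈ 75.3 km.
Check against HLID (with the unrounded x, y): √((x + 128.6)²+(y + 102.9)²) = 267.20 ≈ 267.20 km. ✓

(70.5, 75.3)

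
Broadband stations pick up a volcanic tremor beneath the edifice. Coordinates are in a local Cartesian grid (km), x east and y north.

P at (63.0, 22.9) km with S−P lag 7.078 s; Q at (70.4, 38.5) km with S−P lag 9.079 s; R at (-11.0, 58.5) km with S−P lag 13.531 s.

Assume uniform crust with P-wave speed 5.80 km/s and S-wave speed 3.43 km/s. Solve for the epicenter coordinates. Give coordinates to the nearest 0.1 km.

x ≈ 52.6 km, y ≈ -35.6 km

Distance from S−P lag: d = Δt · v_P v_S / (v_P − v_S) = Δt · (5.80·3.43)/(5.80−3.43) ≈ 8.3941·Δt.
So d_P = 59.41, d_Q = 76.21, d_R = 113.58 km.
Circle about each station: (x − 63.0)² + (y − 22.9)² = 59.41²; (x − 70.4)² + (y − 38.5)² = 76.21²; (x + 11.0)² + (y − 58.5)² = 113.58².
Subtracting the P equation from the Q and R equations removes the quadratic terms:
14.8 x + 31.2 y = -333.42
-148.0 x + 71.2 y = -10321.03
Solving the 2×2 system: x ≈ 52.6, y ≈ -35.6 km.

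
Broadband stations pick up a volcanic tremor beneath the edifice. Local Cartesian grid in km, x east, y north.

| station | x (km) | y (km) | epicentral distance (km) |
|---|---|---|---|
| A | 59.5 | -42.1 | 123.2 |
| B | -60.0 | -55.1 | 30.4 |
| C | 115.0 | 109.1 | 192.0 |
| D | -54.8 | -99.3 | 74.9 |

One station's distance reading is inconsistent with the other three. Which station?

Solve using three stations at a time. Using A, B, D (subtract circle equations pairwise → linear system) gives (x, y) ≈ (-62.5, -24.8).
Distances from that point to each station vs reported:
  A: calculated 123.2 vs reported 123.2 → residual 0.0 km
  B: calculated 30.4 vs reported 30.4 → residual 0.0 km
  C: calculated 222.3 vs reported 192.0 → residual 30.3 km
  D: calculated 74.9 vs reported 74.9 → residual 0.0 km
A, B, D are mutually consistent (residuals ≈ 0); C is off by 30.3 km.

C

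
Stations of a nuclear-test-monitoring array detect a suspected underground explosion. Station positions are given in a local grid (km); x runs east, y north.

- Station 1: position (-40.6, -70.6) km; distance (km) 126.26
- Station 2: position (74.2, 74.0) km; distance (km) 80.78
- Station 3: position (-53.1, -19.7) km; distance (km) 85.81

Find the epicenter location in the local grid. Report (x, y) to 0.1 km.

Circle about each station: (x + 40.6)² + (y + 70.6)² = 126.26²; (x − 74.2)² + (y − 74.0)² = 80.78²; (x + 53.1)² + (y + 19.7)² = 85.81².
Subtracting the Station 1 equation from the Station 2 and Station 3 equations removes the quadratic terms:
229.6 x + 289.2 y = 13765.10
-25.0 x + 101.8 y = 5153.21
Solving the 2×2 system: x ≈ -2.9, y ≈ 49.9 km.

(-2.9, 49.9)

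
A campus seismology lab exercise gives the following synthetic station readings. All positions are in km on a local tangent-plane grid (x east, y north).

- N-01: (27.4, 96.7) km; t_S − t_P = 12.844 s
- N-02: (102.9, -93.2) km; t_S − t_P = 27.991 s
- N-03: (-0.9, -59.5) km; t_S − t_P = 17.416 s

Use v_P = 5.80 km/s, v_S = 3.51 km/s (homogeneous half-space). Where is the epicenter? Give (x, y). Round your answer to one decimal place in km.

Distance from S−P lag: d = Δt · v_P v_S / (v_P − v_S) = Δt · (5.80·3.51)/(5.80−3.51) ≈ 8.8900·Δt.
So d_N-01 = 114.18, d_N-02 = 248.84, d_N-03 = 154.83 km.
Circle about each station: (x − 27.4)² + (y − 96.7)² = 114.18²; (x − 102.9)² + (y + 93.2)² = 248.84²; (x + 0.9)² + (y + 59.5)² = 154.83².
Subtracting pairs of circle equations eliminates x²+y² and gives linear equations (the radical axes):
151.0 x − 379.8 y = -39711.27
-56.6 x − 312.4 y = -17495.85
Solving the 2×2 system: x ≈ -83.9, y ≈ 71.2 km.

(-83.9, 71.2)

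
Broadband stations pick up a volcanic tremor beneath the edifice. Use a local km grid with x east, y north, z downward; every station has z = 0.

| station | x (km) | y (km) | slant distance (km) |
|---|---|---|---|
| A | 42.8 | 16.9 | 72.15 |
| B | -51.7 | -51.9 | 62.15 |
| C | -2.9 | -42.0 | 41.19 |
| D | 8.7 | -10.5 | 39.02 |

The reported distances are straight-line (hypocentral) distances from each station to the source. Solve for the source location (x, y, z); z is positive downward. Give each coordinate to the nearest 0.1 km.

(-10.9, -18.4, 32.8)

Each station gives a sphere (x−x_i)² + (y−y_i)² + z² = d_i² (stations at z=0).
Subtracting the A sphere from B and C: z² cancels, leaving linear equations in x and y:
-189.0 x − 137.6 y = 4592.05
-91.4 x − 117.8 y = 3163.97
Solving: x ≈ -10.899, y ≈ -18.403 km (keep extra digits for the depth step; rounded: -10.9, -18.4).
Then from the A sphere: z² = 72.15² − (x − 42.8)² − (y − 16.9)² with x = -10.899, y = -18.403, so z ≈ 32.798 ≈ 32.8 km.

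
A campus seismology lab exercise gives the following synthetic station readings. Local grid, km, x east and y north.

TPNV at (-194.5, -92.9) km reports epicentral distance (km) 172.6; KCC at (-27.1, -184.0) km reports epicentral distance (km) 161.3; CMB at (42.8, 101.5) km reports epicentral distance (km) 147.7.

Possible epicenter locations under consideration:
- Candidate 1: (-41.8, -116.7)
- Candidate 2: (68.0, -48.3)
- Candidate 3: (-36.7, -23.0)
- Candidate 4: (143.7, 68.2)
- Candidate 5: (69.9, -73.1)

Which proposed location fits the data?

Candidate 3

For each candidate, compare |candidate − station| to the reported distance:
Candidate 1: residuals TPNV 18.1, KCC 92.4, CMB 86.3 → max 92.4 km
Candidate 2: residuals TPNV 93.7, KCC 4.4, CMB 4.2 → max 93.7 km
Candidate 3: residuals TPNV 0.0, KCC 0.0, CMB 0.0 → max 0.0 km
Candidate 4: residuals TPNV 202.0, KCC 143.3, CMB 41.4 → max 202.0 km
Candidate 5: residuals TPNV 92.5, KCC 14.0, CMB 29.0 → max 92.5 km
Only Candidate 3 has all residuals ≈ 0.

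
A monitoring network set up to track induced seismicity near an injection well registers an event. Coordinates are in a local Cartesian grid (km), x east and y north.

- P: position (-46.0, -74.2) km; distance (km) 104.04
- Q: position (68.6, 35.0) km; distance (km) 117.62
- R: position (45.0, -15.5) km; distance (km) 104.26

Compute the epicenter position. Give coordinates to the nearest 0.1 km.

(-48.9, 29.8)

Circle about each station: (x + 46.0)² + (y + 74.2)² = 104.04²; (x − 68.6)² + (y − 35.0)² = 117.62²; (x − 45.0)² + (y + 15.5)² = 104.26².
Subtracting pairs of circle equations eliminates x²+y² and gives linear equations (the radical axes):
229.2 x + 218.4 y = -4700.82
182.0 x + 117.4 y = -5402.22
Solving the 2×2 system: x ≈ -48.9, y ≈ 29.8 km.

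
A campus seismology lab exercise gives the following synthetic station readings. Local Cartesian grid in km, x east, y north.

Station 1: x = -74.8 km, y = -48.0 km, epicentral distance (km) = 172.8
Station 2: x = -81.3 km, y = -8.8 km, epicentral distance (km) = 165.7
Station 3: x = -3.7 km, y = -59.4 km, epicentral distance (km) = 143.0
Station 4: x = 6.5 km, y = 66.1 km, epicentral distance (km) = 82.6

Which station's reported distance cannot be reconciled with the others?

Solve using three stations at a time. Using Station 1, Station 2, Station 4 (subtract circle equations pairwise → linear system) gives (x, y) ≈ (80.2, 28.5).
Distances from that point to each station vs reported:
  Station 1: calculated 172.9 vs reported 172.8 → residual 0.1 km
  Station 2: calculated 165.8 vs reported 165.7 → residual 0.1 km
  Station 3: calculated 121.5 vs reported 143.0 → residual 21.5 km
  Station 4: calculated 82.8 vs reported 82.6 → residual 0.2 km
Station 1, Station 2, Station 4 are mutually consistent (residuals ≈ 0); Station 3 is off by 21.5 km.

Station 3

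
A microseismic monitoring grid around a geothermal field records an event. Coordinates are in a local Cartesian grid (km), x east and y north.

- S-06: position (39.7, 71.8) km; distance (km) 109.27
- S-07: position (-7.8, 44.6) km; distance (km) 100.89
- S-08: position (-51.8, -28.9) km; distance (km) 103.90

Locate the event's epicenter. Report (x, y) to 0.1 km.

Circle about each station: (x − 39.7)² + (y − 71.8)² = 109.27²; (x + 7.8)² + (y − 44.6)² = 100.89²; (x + 51.8)² + (y + 28.9)² = 103.90².
Subtracting pairs of circle equations eliminates x²+y² and gives linear equations (the radical axes):
-95.0 x − 54.4 y = -2920.19
-183.0 x − 201.4 y = -2068.16
Solving the 2×2 system: x ≈ 51.8, y ≈ -36.8 km.
Check against S-06 (with the unrounded x, y): √((x − 39.7)²+(y − 71.8)²) = 109.29 ≈ 109.27 km. ✓

x ≈ 51.8 km, y ≈ -36.8 km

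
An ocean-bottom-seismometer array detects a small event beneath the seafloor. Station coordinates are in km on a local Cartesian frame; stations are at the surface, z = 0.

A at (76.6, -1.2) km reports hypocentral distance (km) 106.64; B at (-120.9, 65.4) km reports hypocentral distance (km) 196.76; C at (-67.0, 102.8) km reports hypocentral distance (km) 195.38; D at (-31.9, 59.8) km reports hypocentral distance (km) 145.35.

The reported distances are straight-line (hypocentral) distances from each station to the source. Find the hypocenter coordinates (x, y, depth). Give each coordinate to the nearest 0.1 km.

(14.4, -64.8, 58.8)

Each station gives a sphere (x−x_i)² + (y−y_i)² + z² = d_i² (stations at z=0).
Subtracting the A sphere from B and C: z² cancels, leaving linear equations in x and y:
-395.0 x + 133.2 y = -14317.44
-287.2 x + 208.0 y = -17613.41
Solving: x ≈ 14.393, y ≈ -64.807 km (keep extra digits for the depth step; rounded: 14.4, -64.8).
Then from the A sphere: z² = 106.64² − (x − 76.6)² − (y + 1.2)² with x = 14.393, y = -64.807, so z ≈ 58.792 ≈ 58.8 km.
Check against D (with the unrounded solution): distance 145.35 ≈ 145.35 km. ✓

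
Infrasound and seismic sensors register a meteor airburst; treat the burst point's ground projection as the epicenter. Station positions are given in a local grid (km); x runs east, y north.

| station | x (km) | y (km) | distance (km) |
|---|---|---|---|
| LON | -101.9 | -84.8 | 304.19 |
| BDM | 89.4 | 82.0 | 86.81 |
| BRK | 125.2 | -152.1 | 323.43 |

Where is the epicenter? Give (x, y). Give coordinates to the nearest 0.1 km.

69.5 km east, 166.5 km north

Circle about each station: (x + 101.9)² + (y + 84.8)² = 304.19²; (x − 89.4)² + (y − 82.0)² = 86.81²; (x − 125.2)² + (y + 152.1)² = 323.43².
Subtracting pairs of circle equations eliminates x²+y² and gives linear equations (the radical axes):
382.6 x + 333.6 y = 82137.29
454.2 x − 134.6 y = 9159.39
Solving the 2×2 system: x ≈ 69.5, y ≈ 166.5 km.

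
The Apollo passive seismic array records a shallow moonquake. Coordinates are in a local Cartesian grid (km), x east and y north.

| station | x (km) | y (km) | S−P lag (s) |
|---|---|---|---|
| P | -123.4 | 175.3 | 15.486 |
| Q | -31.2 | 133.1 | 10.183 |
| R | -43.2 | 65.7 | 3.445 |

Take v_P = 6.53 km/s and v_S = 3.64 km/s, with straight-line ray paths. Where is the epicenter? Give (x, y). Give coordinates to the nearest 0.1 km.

(-70.8, 59.3)

Distance from S−P lag: d = Δt · v_P v_S / (v_P − v_S) = Δt · (6.53·3.64)/(6.53−3.64) ≈ 8.2246·Δt.
So d_P = 127.37, d_Q = 83.75, d_R = 28.33 km.
Circle about each station: (x + 123.4)² + (y − 175.3)² = 127.37²; (x + 31.2)² + (y − 133.1)² = 83.75²; (x + 43.2)² + (y − 65.7)² = 28.33².
Subtracting the P equation from the Q and R equations removes the quadratic terms:
184.4 x − 84.4 y = -18059.55
160.4 x − 219.2 y = -24354.39
Solving the 2×2 system: x ≈ -70.8, y ≈ 59.3 km.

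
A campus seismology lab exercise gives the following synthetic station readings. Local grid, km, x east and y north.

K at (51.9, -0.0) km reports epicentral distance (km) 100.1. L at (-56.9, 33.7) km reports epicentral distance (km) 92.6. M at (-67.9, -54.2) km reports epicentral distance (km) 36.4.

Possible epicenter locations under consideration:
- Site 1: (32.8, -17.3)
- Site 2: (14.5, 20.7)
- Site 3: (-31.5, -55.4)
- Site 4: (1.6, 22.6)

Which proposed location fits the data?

For each candidate, compare |candidate − station| to the reported distance:
Site 1: residuals K 74.3, L 10.6, M 70.8 → max 74.3 km
Site 2: residuals K 57.4, L 20.0, M 75.0 → max 75.0 km
Site 3: residuals K 0.0, L 0.0, M 0.0 → max 0.0 km
Site 4: residuals K 45.0, L 33.1, M 67.2 → max 67.2 km
Only Site 3 has all residuals ≈ 0.

Site 3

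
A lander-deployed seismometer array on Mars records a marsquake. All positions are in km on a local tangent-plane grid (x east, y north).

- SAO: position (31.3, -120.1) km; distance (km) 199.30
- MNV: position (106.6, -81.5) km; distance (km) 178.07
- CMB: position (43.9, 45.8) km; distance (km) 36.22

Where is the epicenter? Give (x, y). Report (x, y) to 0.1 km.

Circle about each station: (x − 31.3)² + (y + 120.1)² = 199.30²; (x − 106.6)² + (y + 81.5)² = 178.07²; (x − 43.9)² + (y − 45.8)² = 36.22².
Subtracting the SAO equation from the MNV and CMB equations removes the quadratic terms:
150.6 x + 77.2 y = 10613.68
25.2 x + 331.8 y = 27029.75
Solving the 2×2 system: x ≈ 29.9, y ≈ 79.2 km.

(29.9, 79.2)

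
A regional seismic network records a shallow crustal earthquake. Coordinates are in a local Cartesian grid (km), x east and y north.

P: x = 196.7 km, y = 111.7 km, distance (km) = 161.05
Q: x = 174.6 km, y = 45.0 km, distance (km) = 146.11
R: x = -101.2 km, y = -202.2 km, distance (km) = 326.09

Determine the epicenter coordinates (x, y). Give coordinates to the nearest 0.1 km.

(36.7, 93.3)

Circle about each station: (x − 196.7)² + (y − 111.7)² = 161.05²; (x − 174.6)² + (y − 45.0)² = 146.11²; (x + 101.2)² + (y + 202.2)² = 326.09².
Subtracting the P equation from the Q and R equations removes the quadratic terms:
-44.2 x − 133.4 y = -14068.65
-595.8 x − 627.8 y = -80439.09
Solving the 2×2 system: x ≈ 36.7, y ≈ 93.3 km.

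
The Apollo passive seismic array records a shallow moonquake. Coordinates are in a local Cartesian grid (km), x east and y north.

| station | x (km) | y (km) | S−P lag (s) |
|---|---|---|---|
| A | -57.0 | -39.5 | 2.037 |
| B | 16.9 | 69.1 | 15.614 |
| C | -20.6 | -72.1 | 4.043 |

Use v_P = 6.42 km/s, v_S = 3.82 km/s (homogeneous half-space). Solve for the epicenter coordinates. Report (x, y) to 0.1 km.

(-56.3, -58.7)

Distance from S−P lag: d = Δt · v_P v_S / (v_P − v_S) = Δt · (6.42·3.82)/(6.42−3.82) ≈ 9.4325·Δt.
So d_A = 19.21, d_B = 147.28, d_C = 38.14 km.
Circle about each station: (x + 57.0)² + (y + 39.5)² = 19.21²; (x − 16.9)² + (y − 69.1)² = 147.28²; (x + 20.6)² + (y + 72.1)² = 38.14².
Subtracting pairs of circle equations eliminates x²+y² and gives linear equations (the radical axes):
147.8 x + 217.2 y = -21071.20
72.8 x − 65.2 y = -272.12
Solving the 2×2 system: x ≈ -56.3, y ≈ -58.7 km.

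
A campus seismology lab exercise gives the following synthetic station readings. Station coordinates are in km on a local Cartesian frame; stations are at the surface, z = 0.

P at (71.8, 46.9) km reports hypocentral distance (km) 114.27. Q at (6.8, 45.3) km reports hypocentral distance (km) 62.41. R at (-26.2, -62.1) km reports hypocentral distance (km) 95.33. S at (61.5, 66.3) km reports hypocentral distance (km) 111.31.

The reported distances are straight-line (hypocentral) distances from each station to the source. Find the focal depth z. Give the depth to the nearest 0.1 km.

Each station gives a sphere (x−x_i)² + (y−y_i)² + z² = d_i² (stations at z=0).
Subtracting the P sphere from Q and R: z² cancels, leaving linear equations in x and y:
-130.0 x − 3.2 y = 3906.10
-196.0 x − 218.0 y = 1157.82
Solving: x ≈ -30.593, y ≈ 22.195 km (keep extra digits for the depth step; rounded: -30.6, 22.2).
Then from the P sphere: z² = 114.27² − (x − 71.8)² − (y − 46.9)² with x = -30.593, y = 22.195, so z ≈ 44.305 ≈ 44.3 km.

depth ≈ 44.3 km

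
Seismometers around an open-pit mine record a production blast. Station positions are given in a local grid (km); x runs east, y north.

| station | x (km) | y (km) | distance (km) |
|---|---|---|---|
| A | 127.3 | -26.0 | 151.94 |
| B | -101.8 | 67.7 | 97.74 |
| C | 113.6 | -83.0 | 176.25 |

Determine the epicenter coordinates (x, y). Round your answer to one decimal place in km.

-6.5 km east, 46.0 km north

Circle about each station: (x − 127.3)² + (y + 26.0)² = 151.94²; (x + 101.8)² + (y − 67.7)² = 97.74²; (x − 113.6)² + (y + 83.0)² = 176.25².
Subtracting the A equation from the B and C equations removes the quadratic terms:
-458.2 x + 187.4 y = 11597.90
-27.4 x − 114.0 y = -5065.63
Solving the 2×2 system: x ≈ -6.5, y ≈ 46.0 km.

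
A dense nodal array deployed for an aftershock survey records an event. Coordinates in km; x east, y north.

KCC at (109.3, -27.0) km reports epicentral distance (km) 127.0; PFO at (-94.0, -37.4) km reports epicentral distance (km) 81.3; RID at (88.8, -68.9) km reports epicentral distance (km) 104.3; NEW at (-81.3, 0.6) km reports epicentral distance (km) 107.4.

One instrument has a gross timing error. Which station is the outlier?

NEW

Solve using three stations at a time. Using KCC, PFO, RID (subtract circle equations pairwise → linear system) gives (x, y) ≈ (-14.6, -55.0).
Distances from that point to each station vs reported:
  KCC: calculated 127.0 vs reported 127.0 → residual 0.0 km
  PFO: calculated 81.3 vs reported 81.3 → residual 0.0 km
  RID: calculated 104.3 vs reported 104.3 → residual 0.0 km
  NEW: calculated 86.8 vs reported 107.4 → residual 20.6 km
KCC, PFO, RID are mutually consistent (residuals ≈ 0); NEW is off by 20.6 km.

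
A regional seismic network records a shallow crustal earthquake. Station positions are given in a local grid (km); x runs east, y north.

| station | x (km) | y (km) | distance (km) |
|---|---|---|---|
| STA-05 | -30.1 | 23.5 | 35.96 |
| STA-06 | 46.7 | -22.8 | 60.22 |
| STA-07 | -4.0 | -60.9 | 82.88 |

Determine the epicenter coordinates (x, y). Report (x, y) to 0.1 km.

Circle about each station: (x + 30.1)² + (y − 23.5)² = 35.96²; (x − 46.7)² + (y + 22.8)² = 60.22²; (x + 4.0)² + (y + 60.9)² = 82.88².
Subtracting the STA-05 equation from the STA-06 and STA-07 equations removes the quadratic terms:
153.6 x − 92.6 y = -1090.86
52.2 x − 168.8 y = -3309.42
Solving the 2×2 system: x ≈ 5.8, y ≈ 21.4 km.

x ≈ 5.8 km, y ≈ 21.4 km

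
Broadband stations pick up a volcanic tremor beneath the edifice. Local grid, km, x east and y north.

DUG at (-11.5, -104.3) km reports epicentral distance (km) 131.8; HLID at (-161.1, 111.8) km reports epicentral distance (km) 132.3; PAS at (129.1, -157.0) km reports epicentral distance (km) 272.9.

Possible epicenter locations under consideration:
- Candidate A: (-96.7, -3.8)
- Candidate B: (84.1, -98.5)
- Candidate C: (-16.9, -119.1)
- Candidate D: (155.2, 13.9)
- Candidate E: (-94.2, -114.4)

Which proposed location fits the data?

Candidate A

For each candidate, compare |candidate − station| to the reported distance:
Candidate A: residuals DUG 0.0, HLID 0.0, PAS 0.0 → max 0.0 km
Candidate B: residuals DUG 36.0, HLID 190.7, PAS 199.1 → max 199.1 km
Candidate C: residuals DUG 116.0, HLID 139.9, PAS 122.1 → max 139.9 km
Candidate D: residuals DUG 72.6, HLID 198.8, PAS 100.0 → max 198.8 km
Candidate E: residuals DUG 48.5, HLID 103.6, PAS 45.6 → max 103.6 km
Only Candidate A has all residuals ≈ 0.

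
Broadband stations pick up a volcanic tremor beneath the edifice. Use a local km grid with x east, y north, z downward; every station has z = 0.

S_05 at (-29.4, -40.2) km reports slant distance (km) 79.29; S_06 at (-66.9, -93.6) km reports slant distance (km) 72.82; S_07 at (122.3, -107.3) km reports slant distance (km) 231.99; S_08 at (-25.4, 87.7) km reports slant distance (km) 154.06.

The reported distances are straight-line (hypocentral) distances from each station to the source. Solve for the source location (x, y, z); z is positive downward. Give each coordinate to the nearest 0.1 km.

Each station gives a sphere (x−x_i)² + (y−y_i)² + z² = d_i² (stations at z=0).
Subtracting the S_05 sphere from S_06 and S_07: z² cancels, leaving linear equations in x and y:
-75.0 x − 106.8 y = 11740.32
303.4 x − 134.2 y = -23542.28
Solving: x ≈ -96.304, y ≈ -42.299 km (keep extra digits for the depth step; rounded: -96.3, -42.3).
Then from the S_05 sphere: z² = 79.29² − (x + 29.4)² − (y + 40.2)² with x = -96.304, y = -42.299, so z ≈ 42.501 ≈ 42.5 km.

(-96.3, -42.3, 42.5)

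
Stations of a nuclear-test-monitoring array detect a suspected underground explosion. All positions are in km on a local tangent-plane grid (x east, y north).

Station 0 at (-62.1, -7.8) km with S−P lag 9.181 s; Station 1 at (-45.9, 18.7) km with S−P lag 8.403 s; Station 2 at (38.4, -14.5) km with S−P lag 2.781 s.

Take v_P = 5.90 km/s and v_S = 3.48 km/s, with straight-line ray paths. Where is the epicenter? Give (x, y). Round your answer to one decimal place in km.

Distance from S−P lag: d = Δt · v_P v_S / (v_P − v_S) = Δt · (5.90·3.48)/(5.90−3.48) ≈ 8.4843·Δt.
So d_Station 0 = 77.89, d_Station 1 = 71.29, d_Station 2 = 23.59 km.
Circle about each station: (x + 62.1)² + (y + 7.8)² = 77.89²; (x + 45.9)² + (y − 18.7)² = 71.29²; (x − 38.4)² + (y + 14.5)² = 23.59².
Subtracting the Station 0 equation from the Station 1 and Station 2 equations removes the quadratic terms:
32.4 x + 53.0 y = -476.16
201.0 x − 13.4 y = 3277.92
Solving the 2×2 system: x ≈ 15.1, y ≈ -18.2 km.

(15.1, -18.2)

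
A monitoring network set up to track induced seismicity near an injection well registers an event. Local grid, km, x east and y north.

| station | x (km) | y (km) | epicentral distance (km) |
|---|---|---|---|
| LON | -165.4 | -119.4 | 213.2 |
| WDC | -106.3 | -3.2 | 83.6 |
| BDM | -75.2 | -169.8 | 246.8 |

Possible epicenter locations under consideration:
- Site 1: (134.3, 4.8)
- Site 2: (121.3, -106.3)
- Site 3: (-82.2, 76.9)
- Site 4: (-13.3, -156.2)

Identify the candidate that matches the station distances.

Site 3

For each candidate, compare |candidate − station| to the reported distance:
Site 1: residuals LON 111.2, WDC 157.1, BDM 25.9 → max 157.1 km
Site 2: residuals LON 73.8, WDC 166.3, BDM 40.3 → max 166.3 km
Site 3: residuals LON 0.0, WDC 0.0, BDM 0.0 → max 0.0 km
Site 4: residuals LON 56.7, WDC 95.4, BDM 183.4 → max 183.4 km
Only Site 3 has all residuals ≈ 0.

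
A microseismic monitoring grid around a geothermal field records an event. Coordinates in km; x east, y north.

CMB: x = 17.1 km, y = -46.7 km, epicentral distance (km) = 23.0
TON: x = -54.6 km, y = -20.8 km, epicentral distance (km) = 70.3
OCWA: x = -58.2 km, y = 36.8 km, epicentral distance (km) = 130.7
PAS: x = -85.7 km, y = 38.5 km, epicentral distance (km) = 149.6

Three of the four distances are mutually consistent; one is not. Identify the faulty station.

Solve using three stations at a time. Using CMB, OCWA, PAS (subtract circle equations pairwise → linear system) gives (x, y) ≈ (17.7, -69.5).
Distances from that point to each station vs reported:
  CMB: calculated 22.8 vs reported 23.0 → residual 0.2 km
  TON: calculated 87.2 vs reported 70.3 → residual 16.9 km
  OCWA: calculated 130.7 vs reported 130.7 → residual 0.0 km
  PAS: calculated 149.6 vs reported 149.6 → residual 0.0 km
CMB, OCWA, PAS are mutually consistent (residuals ≈ 0); TON is off by 16.9 km.

TON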